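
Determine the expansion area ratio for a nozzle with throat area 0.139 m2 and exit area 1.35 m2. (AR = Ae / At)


AR = 1.35 / 0.139 = 9.7

9.7


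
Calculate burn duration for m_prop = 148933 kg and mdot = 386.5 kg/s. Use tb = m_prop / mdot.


tb = 148933 / 386.5 = 385.3 s

385.3 s


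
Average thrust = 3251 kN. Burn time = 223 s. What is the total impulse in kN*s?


It = 3251 * 223 = 724973 kN*s

724973 kN*s


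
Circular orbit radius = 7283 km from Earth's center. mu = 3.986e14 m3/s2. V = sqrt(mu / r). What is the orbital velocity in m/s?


V = sqrt(3.986e14 / 7283000) = 7398 m/s

7398 m/s


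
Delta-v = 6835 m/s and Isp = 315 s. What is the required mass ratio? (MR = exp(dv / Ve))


Ve = 315 * 9.81 = 3090.15 m/s
MR = exp(6835 / 3090.15) = 9.133

9.133


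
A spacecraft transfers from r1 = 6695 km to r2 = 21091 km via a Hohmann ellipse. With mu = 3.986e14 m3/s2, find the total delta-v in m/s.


V1 = sqrt(mu/r1) = 7716.02 m/s
dV1 = V1*(sqrt(2*r2/(r1+r2)) - 1) = 1790.99 m/s
V2 = sqrt(mu/r2) = 4347.3 m/s
dV2 = V2*(1 - sqrt(2*r1/(r1+r2))) = 1329.46 m/s
Total dV = 3120 m/s

3120 m/s


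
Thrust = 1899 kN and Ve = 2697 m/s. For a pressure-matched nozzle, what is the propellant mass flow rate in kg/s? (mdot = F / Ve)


mdot = F / Ve = 1899000 / 2697 = 704.1 kg/s

704.1 kg/s


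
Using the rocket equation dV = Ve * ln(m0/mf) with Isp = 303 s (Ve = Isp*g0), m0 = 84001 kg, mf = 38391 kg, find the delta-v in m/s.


Ve = 303 * 9.81 = 2972.43 m/s
dV = 2972.43 * ln(84001/38391) = 2327 m/s

2327 m/s


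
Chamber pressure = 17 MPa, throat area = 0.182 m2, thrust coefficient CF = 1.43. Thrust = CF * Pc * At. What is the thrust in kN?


F = 1.43 * 17e6 * 0.182 = 4.4244e+06 N = 4424.4 kN

4424.4 kN


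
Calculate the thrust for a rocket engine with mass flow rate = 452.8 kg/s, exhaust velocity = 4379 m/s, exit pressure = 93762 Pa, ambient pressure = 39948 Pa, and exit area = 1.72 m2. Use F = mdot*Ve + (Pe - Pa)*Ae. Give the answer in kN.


F = 452.8 * 4379 + (93762 - 39948) * 1.72 = 2.0754e+06 N = 2075.4 kN

2075.4 kN


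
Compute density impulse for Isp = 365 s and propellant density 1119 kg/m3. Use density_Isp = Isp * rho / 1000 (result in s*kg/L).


rho*Isp = 365 * 1119 / 1000 = 408 s*kg/L

408 s*kg/L


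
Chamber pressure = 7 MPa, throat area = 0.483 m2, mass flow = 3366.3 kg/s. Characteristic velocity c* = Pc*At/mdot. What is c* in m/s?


c* = 7e6 * 0.483 / 3366.3 = 1004 m/s

1004 m/s


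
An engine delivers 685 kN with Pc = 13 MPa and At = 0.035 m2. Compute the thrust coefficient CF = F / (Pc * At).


CF = 685000 / (13e6 * 0.035) = 1.51

1.51


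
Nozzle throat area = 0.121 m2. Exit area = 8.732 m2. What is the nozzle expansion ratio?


AR = 8.732 / 0.121 = 72.2

72.2


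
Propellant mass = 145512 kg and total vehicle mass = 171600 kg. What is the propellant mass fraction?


PMF = 145512 / 171600 = 0.848

0.848


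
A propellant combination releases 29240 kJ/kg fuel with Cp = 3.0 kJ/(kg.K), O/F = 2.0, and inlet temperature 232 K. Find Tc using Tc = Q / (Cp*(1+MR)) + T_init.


Tc = 29240 / (3.0 * (1 + 2.0)) + 232 = 3481 K

3481 K


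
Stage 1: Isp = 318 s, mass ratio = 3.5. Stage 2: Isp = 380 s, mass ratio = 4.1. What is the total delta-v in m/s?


dV1 = 318 * 9.81 * ln(3.5) = 3908.1 m/s
dV2 = 380 * 9.81 * ln(4.1) = 5259.9 m/s
Total dV = 3908.1 + 5259.9 = 9168.0 m/s ~ 9168 m/s

9168 m/s


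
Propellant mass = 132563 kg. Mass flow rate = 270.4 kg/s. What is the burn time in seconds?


tb = 132563 / 270.4 = 490.2 s

490.2 s


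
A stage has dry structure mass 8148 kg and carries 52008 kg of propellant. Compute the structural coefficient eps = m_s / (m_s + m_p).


eps = 8148 / (8148 + 52008) = 0.1354

0.1354


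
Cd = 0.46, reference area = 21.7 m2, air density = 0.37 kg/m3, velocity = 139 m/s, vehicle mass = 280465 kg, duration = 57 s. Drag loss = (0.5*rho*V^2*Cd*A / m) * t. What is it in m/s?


D = 0.5 * 0.37 * 139^2 * 0.46 * 21.7 = 35679.51 N
a = 35679.51 / 280465 = 0.1272 m/s2
dV = 0.1272 * 57 = 7.3 m/s

7.3 m/s


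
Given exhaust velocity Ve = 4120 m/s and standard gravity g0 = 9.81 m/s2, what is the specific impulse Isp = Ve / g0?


Isp = Ve / g0 = 4120 / 9.81 = 420.0 s

420.0 s


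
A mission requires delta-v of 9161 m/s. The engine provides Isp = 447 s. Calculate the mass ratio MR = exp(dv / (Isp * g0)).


Ve = 447 * 9.81 = 4385.07 m/s
MR = exp(9161 / 4385.07) = 8.078

8.078


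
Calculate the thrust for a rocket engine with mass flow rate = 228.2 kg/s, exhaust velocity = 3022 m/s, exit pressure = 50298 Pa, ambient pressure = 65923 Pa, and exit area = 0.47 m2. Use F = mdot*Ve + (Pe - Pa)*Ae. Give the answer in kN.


F = 228.2 * 3022 + (50298 - 65923) * 0.47 = 682277.0 N = 682.3 kN

682.3 kN


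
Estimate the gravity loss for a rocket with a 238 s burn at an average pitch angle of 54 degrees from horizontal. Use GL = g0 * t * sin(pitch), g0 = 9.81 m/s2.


GL = 9.81 * 238 * sin(54 deg) = 1889 m/s

1889 m/s


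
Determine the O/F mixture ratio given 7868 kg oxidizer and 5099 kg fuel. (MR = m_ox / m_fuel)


MR = 7868 / 5099 = 1.54

1.54


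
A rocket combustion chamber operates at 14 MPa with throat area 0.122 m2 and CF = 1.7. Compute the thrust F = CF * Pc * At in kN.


F = 1.7 * 14e6 * 0.122 = 2.9036e+06 N = 2903.6 kN

2903.6 kN


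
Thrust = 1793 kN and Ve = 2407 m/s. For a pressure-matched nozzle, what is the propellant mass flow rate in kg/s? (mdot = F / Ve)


mdot = F / Ve = 1793000 / 2407 = 744.9 kg/s

744.9 kg/s


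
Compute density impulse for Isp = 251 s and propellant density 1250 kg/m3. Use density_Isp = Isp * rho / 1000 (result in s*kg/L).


rho*Isp = 251 * 1250 / 1000 = 314 s*kg/L

314 s*kg/L


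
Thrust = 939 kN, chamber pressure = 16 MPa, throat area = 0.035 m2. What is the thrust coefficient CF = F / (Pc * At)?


CF = 939000 / (16e6 * 0.035) = 1.68

1.68


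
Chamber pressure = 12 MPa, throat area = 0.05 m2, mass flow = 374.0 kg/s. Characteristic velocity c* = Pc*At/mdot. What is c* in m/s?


c* = 12e6 * 0.05 / 374.0 = 1604 m/s

1604 m/s


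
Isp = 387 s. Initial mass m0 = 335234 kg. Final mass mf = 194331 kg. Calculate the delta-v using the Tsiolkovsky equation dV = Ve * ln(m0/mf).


Ve = 387 * 9.81 = 3796.47 m/s
dV = 3796.47 * ln(335234/194331) = 2070 m/s

2070 m/s


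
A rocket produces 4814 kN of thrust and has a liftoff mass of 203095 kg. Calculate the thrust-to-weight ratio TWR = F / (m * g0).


TWR = 4814000 / (203095 * 9.81) = 2.42

2.42


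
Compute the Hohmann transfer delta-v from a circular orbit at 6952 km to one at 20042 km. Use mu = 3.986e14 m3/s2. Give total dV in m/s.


V1 = sqrt(mu/r1) = 7572.06 m/s
dV1 = V1*(sqrt(2*r2/(r1+r2)) - 1) = 1655.05 m/s
V2 = sqrt(mu/r2) = 4459.62 m/s
dV2 = V2*(1 - sqrt(2*r1/(r1+r2))) = 1259.0 m/s
Total dV = 2914 m/s

2914 m/s


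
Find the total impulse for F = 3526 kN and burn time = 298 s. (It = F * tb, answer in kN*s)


It = 3526 * 298 = 1050748 kN*s

1050748 kN*s


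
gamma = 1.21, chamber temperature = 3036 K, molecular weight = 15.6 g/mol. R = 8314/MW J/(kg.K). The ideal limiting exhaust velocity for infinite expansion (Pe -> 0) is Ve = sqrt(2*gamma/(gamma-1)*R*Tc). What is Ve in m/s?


R = 8314 / 15.6 = 532.95 J/(kg.K)
Ve = sqrt(2 * 1.21 / (1.21 - 1) * 532.95 * 3036) = 4318 m/s

4318 m/s


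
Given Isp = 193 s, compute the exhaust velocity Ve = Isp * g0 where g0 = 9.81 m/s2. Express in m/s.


Ve = Isp * g0 = 193 * 9.81 = 1893.3 m/s

1893.3 m/s


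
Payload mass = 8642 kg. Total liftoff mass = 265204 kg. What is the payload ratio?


PR = 8642 / 265204 = 0.0326

0.0326


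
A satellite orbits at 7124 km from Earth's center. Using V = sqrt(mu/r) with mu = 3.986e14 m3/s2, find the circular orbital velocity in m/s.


V = sqrt(3.986e14 / 7124000) = 7480 m/s

7480 m/s


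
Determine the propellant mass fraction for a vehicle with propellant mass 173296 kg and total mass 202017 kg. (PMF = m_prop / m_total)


PMF = 173296 / 202017 = 0.858

0.858


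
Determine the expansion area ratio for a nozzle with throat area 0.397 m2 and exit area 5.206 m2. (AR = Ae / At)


AR = 5.206 / 0.397 = 13.1

13.1


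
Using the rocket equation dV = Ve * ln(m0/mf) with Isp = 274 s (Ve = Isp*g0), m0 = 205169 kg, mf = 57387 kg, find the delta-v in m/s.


Ve = 274 * 9.81 = 2687.94 m/s
dV = 2687.94 * ln(205169/57387) = 3424 m/s

3424 m/s


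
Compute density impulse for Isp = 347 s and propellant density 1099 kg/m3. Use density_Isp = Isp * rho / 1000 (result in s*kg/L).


rho*Isp = 347 * 1099 / 1000 = 381 s*kg/L

381 s*kg/L


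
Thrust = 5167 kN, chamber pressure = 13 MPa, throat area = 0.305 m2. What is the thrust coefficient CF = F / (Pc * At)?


CF = 5167000 / (13e6 * 0.305) = 1.3

1.3


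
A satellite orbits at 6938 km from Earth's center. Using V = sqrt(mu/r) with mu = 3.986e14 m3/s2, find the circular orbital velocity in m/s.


V = sqrt(3.986e14 / 6938000) = 7580 m/s

7580 m/s


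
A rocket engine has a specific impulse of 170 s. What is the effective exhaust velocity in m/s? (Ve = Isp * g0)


Ve = Isp * g0 = 170 * 9.81 = 1667.7 m/s

1667.7 m/s


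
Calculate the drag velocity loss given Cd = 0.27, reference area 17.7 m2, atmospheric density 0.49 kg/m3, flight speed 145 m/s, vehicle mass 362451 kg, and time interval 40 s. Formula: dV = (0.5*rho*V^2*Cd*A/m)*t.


D = 0.5 * 0.49 * 145^2 * 0.27 * 17.7 = 24617.23 N
a = 24617.23 / 362451 = 0.0679 m/s2
dV = 0.0679 * 40 = 2.7 m/s

2.7 m/s


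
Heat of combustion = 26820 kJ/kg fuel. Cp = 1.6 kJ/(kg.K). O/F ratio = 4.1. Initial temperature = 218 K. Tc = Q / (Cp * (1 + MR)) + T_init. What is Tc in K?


Tc = 26820 / (1.6 * (1 + 4.1)) + 218 = 3505 K

3505 K


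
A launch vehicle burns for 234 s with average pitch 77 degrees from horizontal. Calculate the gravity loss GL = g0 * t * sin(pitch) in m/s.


GL = 9.81 * 234 * sin(77 deg) = 2237 m/s

2237 m/s


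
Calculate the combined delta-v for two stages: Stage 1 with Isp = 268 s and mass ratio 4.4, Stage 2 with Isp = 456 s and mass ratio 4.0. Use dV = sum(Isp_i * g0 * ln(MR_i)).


dV1 = 268 * 9.81 * ln(4.4) = 3895.3 m/s
dV2 = 456 * 9.81 * ln(4.0) = 6201.4 m/s
Total dV = 3895.3 + 6201.4 = 10096.7 m/s ~ 10097 m/s

10097 m/s


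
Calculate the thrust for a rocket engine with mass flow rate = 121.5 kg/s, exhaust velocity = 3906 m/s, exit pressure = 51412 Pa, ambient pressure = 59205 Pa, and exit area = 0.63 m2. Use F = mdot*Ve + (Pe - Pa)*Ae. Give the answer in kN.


F = 121.5 * 3906 + (51412 - 59205) * 0.63 = 469669.0 N = 469.7 kN

469.7 kN


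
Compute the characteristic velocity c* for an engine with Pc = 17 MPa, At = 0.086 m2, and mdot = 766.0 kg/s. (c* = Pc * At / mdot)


c* = 17e6 * 0.086 / 766.0 = 1909 m/s

1909 m/s


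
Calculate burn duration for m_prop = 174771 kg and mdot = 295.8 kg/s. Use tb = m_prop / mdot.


tb = 174771 / 295.8 = 590.8 s

590.8 s


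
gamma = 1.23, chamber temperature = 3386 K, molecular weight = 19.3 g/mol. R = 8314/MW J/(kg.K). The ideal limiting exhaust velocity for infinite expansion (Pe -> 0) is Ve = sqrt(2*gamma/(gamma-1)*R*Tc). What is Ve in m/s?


R = 8314 / 19.3 = 430.78 J/(kg.K)
Ve = sqrt(2 * 1.23 / (1.23 - 1) * 430.78 * 3386) = 3950 m/s

3950 m/s


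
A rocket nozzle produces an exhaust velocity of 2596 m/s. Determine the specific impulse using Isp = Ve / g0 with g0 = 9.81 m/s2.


Isp = Ve / g0 = 2596 / 9.81 = 264.6 s

264.6 s


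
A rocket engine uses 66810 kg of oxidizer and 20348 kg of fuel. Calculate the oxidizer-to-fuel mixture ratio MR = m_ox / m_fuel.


MR = 66810 / 20348 = 3.28

3.28


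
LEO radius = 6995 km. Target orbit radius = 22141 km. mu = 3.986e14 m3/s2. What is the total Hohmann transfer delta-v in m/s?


V1 = sqrt(mu/r1) = 7548.75 m/s
dV1 = V1*(sqrt(2*r2/(r1+r2)) - 1) = 1757.48 m/s
V2 = sqrt(mu/r2) = 4242.97 m/s
dV2 = V2*(1 - sqrt(2*r1/(r1+r2))) = 1302.86 m/s
Total dV = 3060 m/s

3060 m/s


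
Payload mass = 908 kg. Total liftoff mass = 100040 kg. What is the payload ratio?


PR = 908 / 100040 = 0.0091

0.0091


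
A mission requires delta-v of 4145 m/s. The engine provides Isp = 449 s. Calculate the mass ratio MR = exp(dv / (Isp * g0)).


Ve = 449 * 9.81 = 4404.69 m/s
MR = exp(4145 / 4404.69) = 2.563

2.563


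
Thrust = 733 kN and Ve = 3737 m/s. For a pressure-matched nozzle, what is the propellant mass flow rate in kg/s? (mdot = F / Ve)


mdot = F / Ve = 733000 / 3737 = 196.1 kg/s

196.1 kg/s


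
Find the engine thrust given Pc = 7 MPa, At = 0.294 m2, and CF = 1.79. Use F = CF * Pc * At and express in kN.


F = 1.79 * 7e6 * 0.294 = 3.6838e+06 N = 3683.8 kN

3683.8 kN


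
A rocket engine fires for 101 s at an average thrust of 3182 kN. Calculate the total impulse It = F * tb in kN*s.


It = 3182 * 101 = 321382 kN*s

321382 kN*s


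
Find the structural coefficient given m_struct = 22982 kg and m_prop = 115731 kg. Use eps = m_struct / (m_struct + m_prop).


eps = 22982 / (22982 + 115731) = 0.1657

0.1657


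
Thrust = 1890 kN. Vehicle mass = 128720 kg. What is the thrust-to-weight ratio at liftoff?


TWR = 1890000 / (128720 * 9.81) = 1.5

1.5


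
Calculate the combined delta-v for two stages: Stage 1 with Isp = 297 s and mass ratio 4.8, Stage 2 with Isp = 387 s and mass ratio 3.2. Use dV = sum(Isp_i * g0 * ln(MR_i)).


dV1 = 297 * 9.81 * ln(4.8) = 4570.3 m/s
dV2 = 387 * 9.81 * ln(3.2) = 4415.9 m/s
Total dV = 4570.3 + 4415.9 = 8986.2 m/s ~ 8986 m/s

8986 m/s


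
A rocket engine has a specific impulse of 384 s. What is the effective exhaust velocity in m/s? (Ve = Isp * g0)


Ve = Isp * g0 = 384 * 9.81 = 3767.0 m/s

3767.0 m/s


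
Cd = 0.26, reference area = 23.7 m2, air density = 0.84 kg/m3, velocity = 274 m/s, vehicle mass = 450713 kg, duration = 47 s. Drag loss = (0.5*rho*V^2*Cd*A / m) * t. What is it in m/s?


D = 0.5 * 0.84 * 274^2 * 0.26 * 23.7 = 194299.69 N
a = 194299.69 / 450713 = 0.4311 m/s2
dV = 0.4311 * 47 = 20.3 m/s

20.3 m/s


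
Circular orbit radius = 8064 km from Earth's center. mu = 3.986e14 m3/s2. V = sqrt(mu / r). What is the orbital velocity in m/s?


V = sqrt(3.986e14 / 8064000) = 7031 m/s

7031 m/s


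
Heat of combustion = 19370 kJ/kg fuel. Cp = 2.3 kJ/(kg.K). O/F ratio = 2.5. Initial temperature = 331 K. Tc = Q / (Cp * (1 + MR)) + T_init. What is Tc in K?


Tc = 19370 / (2.3 * (1 + 2.5)) + 331 = 2737 K

2737 K


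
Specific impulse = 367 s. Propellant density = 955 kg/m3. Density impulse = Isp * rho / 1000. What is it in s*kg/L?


rho*Isp = 367 * 955 / 1000 = 350 s*kg/L

350 s*kg/L


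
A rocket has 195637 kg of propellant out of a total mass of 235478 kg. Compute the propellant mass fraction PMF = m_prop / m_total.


PMF = 195637 / 235478 = 0.831

0.831


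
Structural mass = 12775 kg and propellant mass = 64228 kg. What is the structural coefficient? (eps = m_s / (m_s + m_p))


eps = 12775 / (12775 + 64228) = 0.1659

0.1659


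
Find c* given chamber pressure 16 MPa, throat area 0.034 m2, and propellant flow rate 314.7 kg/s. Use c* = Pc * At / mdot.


c* = 16e6 * 0.034 / 314.7 = 1729 m/s

1729 m/s


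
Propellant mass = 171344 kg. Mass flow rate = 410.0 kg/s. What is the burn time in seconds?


tb = 171344 / 410.0 = 417.9 s

417.9 s


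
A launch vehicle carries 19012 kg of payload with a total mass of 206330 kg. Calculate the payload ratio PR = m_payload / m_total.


PR = 19012 / 206330 = 0.0921

0.0921


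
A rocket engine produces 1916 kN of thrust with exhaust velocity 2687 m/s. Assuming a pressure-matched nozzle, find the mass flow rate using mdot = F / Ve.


mdot = F / Ve = 1916000 / 2687 = 713.1 kg/s

713.1 kg/s


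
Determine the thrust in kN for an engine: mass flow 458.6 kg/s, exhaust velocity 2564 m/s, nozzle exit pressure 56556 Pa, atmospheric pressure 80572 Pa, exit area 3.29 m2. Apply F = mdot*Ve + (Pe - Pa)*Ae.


F = 458.6 * 2564 + (56556 - 80572) * 3.29 = 1.0968e+06 N = 1096.8 kN

1096.8 kN


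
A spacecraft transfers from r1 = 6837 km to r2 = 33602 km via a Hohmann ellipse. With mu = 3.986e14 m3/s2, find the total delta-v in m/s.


V1 = sqrt(mu/r1) = 7635.47 m/s
dV1 = V1*(sqrt(2*r2/(r1+r2)) - 1) = 2207.66 m/s
V2 = sqrt(mu/r2) = 3444.18 m/s
dV2 = V2*(1 - sqrt(2*r1/(r1+r2))) = 1441.4 m/s
Total dV = 3649 m/s

3649 m/s


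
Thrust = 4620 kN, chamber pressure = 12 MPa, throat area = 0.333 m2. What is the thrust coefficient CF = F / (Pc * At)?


CF = 4620000 / (12e6 * 0.333) = 1.16

1.16


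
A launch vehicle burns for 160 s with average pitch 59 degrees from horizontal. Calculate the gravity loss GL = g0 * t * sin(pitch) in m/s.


GL = 9.81 * 160 * sin(59 deg) = 1345 m/s

1345 m/s


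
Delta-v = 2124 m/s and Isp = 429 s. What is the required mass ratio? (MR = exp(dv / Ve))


Ve = 429 * 9.81 = 4208.49 m/s
MR = exp(2124 / 4208.49) = 1.656

1.656


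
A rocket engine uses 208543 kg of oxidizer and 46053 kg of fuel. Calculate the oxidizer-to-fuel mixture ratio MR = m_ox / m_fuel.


MR = 208543 / 46053 = 4.53

4.53


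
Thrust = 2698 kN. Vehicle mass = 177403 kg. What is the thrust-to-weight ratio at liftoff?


TWR = 2698000 / (177403 * 9.81) = 1.55

1.55


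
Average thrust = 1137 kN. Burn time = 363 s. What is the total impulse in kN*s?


It = 1137 * 363 = 412731 kN*s

412731 kN*s


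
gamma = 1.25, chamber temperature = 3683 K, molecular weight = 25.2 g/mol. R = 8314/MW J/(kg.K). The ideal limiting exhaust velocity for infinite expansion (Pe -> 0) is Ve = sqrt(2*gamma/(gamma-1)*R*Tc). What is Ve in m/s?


R = 8314 / 25.2 = 329.92 J/(kg.K)
Ve = sqrt(2 * 1.25 / (1.25 - 1) * 329.92 * 3683) = 3486 m/s

3486 m/s


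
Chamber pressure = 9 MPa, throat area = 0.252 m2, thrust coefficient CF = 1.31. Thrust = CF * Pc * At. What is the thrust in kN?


F = 1.31 * 9e6 * 0.252 = 2.9711e+06 N = 2971.1 kN

2971.1 kN


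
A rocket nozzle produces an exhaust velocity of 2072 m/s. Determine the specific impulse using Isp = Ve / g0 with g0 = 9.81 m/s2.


Isp = Ve / g0 = 2072 / 9.81 = 211.2 s

211.2 s


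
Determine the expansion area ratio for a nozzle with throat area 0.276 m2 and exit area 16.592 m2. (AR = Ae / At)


AR = 16.592 / 0.276 = 60.1

60.1


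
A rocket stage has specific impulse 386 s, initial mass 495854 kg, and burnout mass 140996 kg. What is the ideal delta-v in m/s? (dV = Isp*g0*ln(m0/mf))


Ve = 386 * 9.81 = 3786.66 m/s
dV = 3786.66 * ln(495854/140996) = 4762 m/s

4762 m/s


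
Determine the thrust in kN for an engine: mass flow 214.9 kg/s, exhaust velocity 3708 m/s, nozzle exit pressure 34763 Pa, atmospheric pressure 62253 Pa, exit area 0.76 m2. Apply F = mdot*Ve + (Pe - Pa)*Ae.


F = 214.9 * 3708 + (34763 - 62253) * 0.76 = 775957.0 N = 776.0 kN

776.0 kN


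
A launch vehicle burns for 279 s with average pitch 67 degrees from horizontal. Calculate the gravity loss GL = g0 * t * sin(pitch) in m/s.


GL = 9.81 * 279 * sin(67 deg) = 2519 m/s

2519 m/s


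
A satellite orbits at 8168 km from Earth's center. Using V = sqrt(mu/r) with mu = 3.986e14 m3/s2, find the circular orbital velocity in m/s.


V = sqrt(3.986e14 / 8168000) = 6986 m/s

6986 m/s


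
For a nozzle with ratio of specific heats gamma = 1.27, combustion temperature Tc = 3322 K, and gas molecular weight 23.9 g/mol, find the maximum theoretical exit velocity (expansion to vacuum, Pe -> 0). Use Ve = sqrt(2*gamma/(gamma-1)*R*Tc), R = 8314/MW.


R = 8314 / 23.9 = 347.87 J/(kg.K)
Ve = sqrt(2 * 1.27 / (1.27 - 1) * 347.87 * 3322) = 3297 m/s

3297 m/s


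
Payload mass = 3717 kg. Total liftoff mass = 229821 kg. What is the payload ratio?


PR = 3717 / 229821 = 0.0162

0.0162


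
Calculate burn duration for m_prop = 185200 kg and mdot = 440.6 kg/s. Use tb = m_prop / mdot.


tb = 185200 / 440.6 = 420.3 s

420.3 s


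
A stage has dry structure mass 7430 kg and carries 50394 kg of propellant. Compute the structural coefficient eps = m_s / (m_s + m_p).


eps = 7430 / (7430 + 50394) = 0.1285

0.1285


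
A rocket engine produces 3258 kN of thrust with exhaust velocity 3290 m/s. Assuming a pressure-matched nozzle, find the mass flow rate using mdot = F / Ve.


mdot = F / Ve = 3258000 / 3290 = 990.3 kg/s

990.3 kg/s


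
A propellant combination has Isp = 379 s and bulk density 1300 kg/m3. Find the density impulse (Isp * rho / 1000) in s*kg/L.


rho*Isp = 379 * 1300 / 1000 = 493 s*kg/L

493 s*kg/L


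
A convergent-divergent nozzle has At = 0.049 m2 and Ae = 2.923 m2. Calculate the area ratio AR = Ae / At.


AR = 2.923 / 0.049 = 59.7

59.7


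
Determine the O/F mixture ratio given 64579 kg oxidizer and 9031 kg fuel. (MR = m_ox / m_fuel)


MR = 64579 / 9031 = 7.15

7.15


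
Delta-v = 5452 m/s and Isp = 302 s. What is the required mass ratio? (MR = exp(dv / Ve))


Ve = 302 * 9.81 = 2962.62 m/s
MR = exp(5452 / 2962.62) = 6.298

6.298


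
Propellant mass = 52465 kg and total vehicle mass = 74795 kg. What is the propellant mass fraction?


PMF = 52465 / 74795 = 0.701

0.701


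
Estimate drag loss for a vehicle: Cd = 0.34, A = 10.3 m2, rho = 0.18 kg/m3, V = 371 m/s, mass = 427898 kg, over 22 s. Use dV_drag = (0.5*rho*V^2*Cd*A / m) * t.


D = 0.5 * 0.18 * 371^2 * 0.34 * 10.3 = 43381.69 N
a = 43381.69 / 427898 = 0.1014 m/s2
dV = 0.1014 * 22 = 2.2 m/s

2.2 m/s


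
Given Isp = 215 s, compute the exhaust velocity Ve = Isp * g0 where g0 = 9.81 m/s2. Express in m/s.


Ve = Isp * g0 = 215 * 9.81 = 2109.2 m/s

2109.2 m/s


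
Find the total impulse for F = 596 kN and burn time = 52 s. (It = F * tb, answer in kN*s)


It = 596 * 52 = 30992 kN*s

30992 kN*s


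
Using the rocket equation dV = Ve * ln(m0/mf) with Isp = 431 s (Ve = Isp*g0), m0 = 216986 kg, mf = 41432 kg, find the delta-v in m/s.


Ve = 431 * 9.81 = 4228.11 m/s
dV = 4228.11 * ln(216986/41432) = 7001 m/s

7001 m/s


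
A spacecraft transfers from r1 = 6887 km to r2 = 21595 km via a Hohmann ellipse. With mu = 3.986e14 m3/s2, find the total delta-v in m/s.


V1 = sqrt(mu/r1) = 7607.7 m/s
dV1 = V1*(sqrt(2*r2/(r1+r2)) - 1) = 1760.58 m/s
V2 = sqrt(mu/r2) = 4296.27 m/s
dV2 = V2*(1 - sqrt(2*r1/(r1+r2))) = 1308.58 m/s
Total dV = 3069 m/s

3069 m/s


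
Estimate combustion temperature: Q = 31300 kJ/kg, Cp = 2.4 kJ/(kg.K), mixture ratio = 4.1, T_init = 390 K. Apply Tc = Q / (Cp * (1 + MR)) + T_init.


Tc = 31300 / (2.4 * (1 + 4.1)) + 390 = 2947 K

2947 K


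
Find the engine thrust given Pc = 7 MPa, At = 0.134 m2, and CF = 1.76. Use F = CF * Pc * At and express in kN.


F = 1.76 * 7e6 * 0.134 = 1.6509e+06 N = 1650.9 kN

1650.9 kN


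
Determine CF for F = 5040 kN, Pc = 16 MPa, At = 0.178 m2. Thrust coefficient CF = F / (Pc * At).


CF = 5040000 / (16e6 * 0.178) = 1.77

1.77


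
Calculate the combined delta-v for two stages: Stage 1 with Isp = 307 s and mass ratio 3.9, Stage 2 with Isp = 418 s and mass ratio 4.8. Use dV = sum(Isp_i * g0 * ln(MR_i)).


dV1 = 307 * 9.81 * ln(3.9) = 4098.8 m/s
dV2 = 418 * 9.81 * ln(4.8) = 6432.2 m/s
Total dV = 4098.8 + 6432.2 = 10531.0 m/s ~ 10531 m/s

10531 m/s


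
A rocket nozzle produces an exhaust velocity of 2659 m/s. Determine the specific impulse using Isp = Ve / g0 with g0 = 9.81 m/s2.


Isp = Ve / g0 = 2659 / 9.81 = 271.0 s

271.0 s


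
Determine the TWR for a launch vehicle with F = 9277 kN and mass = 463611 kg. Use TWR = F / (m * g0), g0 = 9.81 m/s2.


TWR = 9277000 / (463611 * 9.81) = 2.04

2.04


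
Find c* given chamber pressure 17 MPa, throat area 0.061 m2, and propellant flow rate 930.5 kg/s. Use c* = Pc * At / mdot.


c* = 17e6 * 0.061 / 930.5 = 1114 m/s

1114 m/s


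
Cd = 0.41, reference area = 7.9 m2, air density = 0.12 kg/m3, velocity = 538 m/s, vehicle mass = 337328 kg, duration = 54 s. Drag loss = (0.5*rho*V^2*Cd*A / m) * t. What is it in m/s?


D = 0.5 * 0.12 * 538^2 * 0.41 * 7.9 = 56250.55 N
a = 56250.55 / 337328 = 0.1668 m/s2
dV = 0.1668 * 54 = 9.0 m/s

9.0 m/s


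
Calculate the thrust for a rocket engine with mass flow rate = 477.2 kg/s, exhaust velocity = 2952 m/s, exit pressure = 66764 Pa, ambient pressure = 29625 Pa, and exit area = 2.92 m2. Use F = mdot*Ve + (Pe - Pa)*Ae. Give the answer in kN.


F = 477.2 * 2952 + (66764 - 29625) * 2.92 = 1.5171e+06 N = 1517.1 kN

1517.1 kN


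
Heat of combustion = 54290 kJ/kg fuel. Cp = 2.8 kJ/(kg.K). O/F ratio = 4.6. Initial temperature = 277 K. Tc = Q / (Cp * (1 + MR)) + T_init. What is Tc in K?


Tc = 54290 / (2.8 * (1 + 4.6)) + 277 = 3739 K

3739 K


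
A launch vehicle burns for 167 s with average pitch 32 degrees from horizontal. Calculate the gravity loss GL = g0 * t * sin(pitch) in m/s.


GL = 9.81 * 167 * sin(32 deg) = 868 m/s

868 m/s


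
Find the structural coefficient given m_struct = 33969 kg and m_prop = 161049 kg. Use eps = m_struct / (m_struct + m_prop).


eps = 33969 / (33969 + 161049) = 0.1742

0.1742


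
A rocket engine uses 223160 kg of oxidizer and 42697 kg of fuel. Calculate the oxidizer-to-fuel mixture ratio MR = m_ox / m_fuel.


MR = 223160 / 42697 = 5.23

5.23


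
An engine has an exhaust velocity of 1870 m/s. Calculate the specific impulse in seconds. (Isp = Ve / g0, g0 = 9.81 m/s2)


Isp = Ve / g0 = 1870 / 9.81 = 190.6 s

190.6 s


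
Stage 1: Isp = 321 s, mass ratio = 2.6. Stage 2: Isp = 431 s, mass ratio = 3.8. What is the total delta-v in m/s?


dV1 = 321 * 9.81 * ln(2.6) = 3008.9 m/s
dV2 = 431 * 9.81 * ln(3.8) = 5644.5 m/s
Total dV = 3008.9 + 5644.5 = 8653.4 m/s ~ 8653 m/s

8653 m/s


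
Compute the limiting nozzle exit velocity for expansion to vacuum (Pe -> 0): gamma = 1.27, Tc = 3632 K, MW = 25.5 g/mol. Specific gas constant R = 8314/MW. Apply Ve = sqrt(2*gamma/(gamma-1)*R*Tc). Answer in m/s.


R = 8314 / 25.5 = 326.04 J/(kg.K)
Ve = sqrt(2 * 1.27 / (1.27 - 1) * 326.04 * 3632) = 3338 m/s

3338 m/s


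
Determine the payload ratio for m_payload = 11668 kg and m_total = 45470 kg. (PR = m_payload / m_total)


PR = 11668 / 45470 = 0.2566

0.2566


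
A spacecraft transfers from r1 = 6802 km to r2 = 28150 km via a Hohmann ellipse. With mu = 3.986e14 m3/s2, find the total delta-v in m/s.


V1 = sqrt(mu/r1) = 7655.09 m/s
dV1 = V1*(sqrt(2*r2/(r1+r2)) - 1) = 2060.48 m/s
V2 = sqrt(mu/r2) = 3762.96 m/s
dV2 = V2*(1 - sqrt(2*r1/(r1+r2))) = 1415.34 m/s
Total dV = 3476 m/s

3476 m/s


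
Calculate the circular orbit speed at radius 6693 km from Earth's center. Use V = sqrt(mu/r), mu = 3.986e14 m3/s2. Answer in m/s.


V = sqrt(3.986e14 / 6693000) = 7717 m/s

7717 m/s


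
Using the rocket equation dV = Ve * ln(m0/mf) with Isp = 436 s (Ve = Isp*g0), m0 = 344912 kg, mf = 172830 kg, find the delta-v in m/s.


Ve = 436 * 9.81 = 4277.16 m/s
dV = 4277.16 * ln(344912/172830) = 2955 m/s

2955 m/s


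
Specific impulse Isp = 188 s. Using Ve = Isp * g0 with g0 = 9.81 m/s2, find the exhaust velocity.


Ve = Isp * g0 = 188 * 9.81 = 1844.3 m/s

1844.3 m/s


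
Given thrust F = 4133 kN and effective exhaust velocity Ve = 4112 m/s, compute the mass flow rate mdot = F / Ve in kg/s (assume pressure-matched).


mdot = F / Ve = 4133000 / 4112 = 1005.1 kg/s

1005.1 kg/s


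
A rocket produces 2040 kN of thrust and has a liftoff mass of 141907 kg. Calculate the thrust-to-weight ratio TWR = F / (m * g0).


TWR = 2040000 / (141907 * 9.81) = 1.47

1.47


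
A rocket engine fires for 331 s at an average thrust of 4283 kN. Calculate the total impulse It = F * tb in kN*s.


It = 4283 * 331 = 1417673 kN*s

1417673 kN*s


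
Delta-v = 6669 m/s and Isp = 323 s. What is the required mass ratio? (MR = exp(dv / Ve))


Ve = 323 * 9.81 = 3168.63 m/s
MR = exp(6669 / 3168.63) = 8.205

8.205


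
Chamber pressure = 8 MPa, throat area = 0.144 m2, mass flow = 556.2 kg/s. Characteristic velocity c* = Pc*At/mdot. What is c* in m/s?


c* = 8e6 * 0.144 / 556.2 = 2071 m/s

2071 m/s


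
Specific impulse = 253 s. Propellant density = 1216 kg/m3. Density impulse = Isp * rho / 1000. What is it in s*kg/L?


rho*Isp = 253 * 1216 / 1000 = 308 s*kg/L

308 s*kg/L


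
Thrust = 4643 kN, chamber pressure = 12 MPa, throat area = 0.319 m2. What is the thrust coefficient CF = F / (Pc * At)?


CF = 4643000 / (12e6 * 0.319) = 1.21

1.21


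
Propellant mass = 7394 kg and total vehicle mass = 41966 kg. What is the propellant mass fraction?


PMF = 7394 / 41966 = 0.176

0.176


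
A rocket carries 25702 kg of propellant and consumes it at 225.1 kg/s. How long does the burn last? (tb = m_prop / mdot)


tb = 25702 / 225.1 = 114.2 s

114.2 s


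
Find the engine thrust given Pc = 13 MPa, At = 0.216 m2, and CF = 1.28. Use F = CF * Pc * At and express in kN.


F = 1.28 * 13e6 * 0.216 = 3.5942e+06 N = 3594.2 kN

3594.2 kN


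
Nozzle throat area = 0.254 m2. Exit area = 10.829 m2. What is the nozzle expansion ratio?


AR = 10.829 / 0.254 = 42.6

42.6


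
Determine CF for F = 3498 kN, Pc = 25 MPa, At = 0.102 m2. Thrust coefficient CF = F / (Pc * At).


CF = 3498000 / (25e6 * 0.102) = 1.37

1.37


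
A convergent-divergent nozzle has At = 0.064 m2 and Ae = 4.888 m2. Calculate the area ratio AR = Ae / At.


AR = 4.888 / 0.064 = 76.4

76.4


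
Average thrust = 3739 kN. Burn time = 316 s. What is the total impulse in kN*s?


It = 3739 * 316 = 1181524 kN*s

1181524 kN*s


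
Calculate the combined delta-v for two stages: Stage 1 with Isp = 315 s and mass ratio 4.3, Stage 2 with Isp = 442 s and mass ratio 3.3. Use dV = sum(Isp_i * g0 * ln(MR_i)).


dV1 = 315 * 9.81 * ln(4.3) = 4507.3 m/s
dV2 = 442 * 9.81 * ln(3.3) = 5176.9 m/s
Total dV = 4507.3 + 5176.9 = 9684.2 m/s ~ 9684 m/s

9684 m/s


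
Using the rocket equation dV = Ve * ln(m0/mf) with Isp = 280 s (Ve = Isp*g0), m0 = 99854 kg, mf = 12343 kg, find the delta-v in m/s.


Ve = 280 * 9.81 = 2746.8 m/s
dV = 2746.8 * ln(99854/12343) = 5743 m/s

5743 m/s


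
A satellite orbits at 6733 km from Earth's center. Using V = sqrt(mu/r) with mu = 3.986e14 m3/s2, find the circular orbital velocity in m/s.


V = sqrt(3.986e14 / 6733000) = 7694 m/s

7694 m/s


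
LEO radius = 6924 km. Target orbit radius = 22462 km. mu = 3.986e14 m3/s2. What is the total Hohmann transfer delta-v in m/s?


V1 = sqrt(mu/r1) = 7587.35 m/s
dV1 = V1*(sqrt(2*r2/(r1+r2)) - 1) = 1793.87 m/s
V2 = sqrt(mu/r2) = 4212.54 m/s
dV2 = V2*(1 - sqrt(2*r1/(r1+r2))) = 1320.75 m/s
Total dV = 3115 m/s

3115 m/s


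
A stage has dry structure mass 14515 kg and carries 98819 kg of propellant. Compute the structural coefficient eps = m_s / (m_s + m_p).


eps = 14515 / (14515 + 98819) = 0.1281

0.1281


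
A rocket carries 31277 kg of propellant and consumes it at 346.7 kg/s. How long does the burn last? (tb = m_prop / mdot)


tb = 31277 / 346.7 = 90.2 s

90.2 s


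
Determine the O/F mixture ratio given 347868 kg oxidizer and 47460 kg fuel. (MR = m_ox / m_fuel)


MR = 347868 / 47460 = 7.33

7.33


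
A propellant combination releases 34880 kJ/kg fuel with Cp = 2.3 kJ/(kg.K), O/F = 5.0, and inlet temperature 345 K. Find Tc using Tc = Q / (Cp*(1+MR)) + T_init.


Tc = 34880 / (2.3 * (1 + 5.0)) + 345 = 2873 K

2873 K


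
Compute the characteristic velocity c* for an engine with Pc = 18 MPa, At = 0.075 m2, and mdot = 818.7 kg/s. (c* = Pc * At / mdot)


c* = 18e6 * 0.075 / 818.7 = 1649 m/s

1649 m/s


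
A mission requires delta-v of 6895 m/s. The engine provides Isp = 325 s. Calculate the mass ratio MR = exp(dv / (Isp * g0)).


Ve = 325 * 9.81 = 3188.25 m/s
MR = exp(6895 / 3188.25) = 8.694

8.694


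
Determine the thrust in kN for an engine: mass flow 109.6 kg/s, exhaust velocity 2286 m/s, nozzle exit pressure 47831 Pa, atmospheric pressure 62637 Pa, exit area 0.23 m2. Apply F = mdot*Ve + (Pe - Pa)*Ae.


F = 109.6 * 2286 + (47831 - 62637) * 0.23 = 247140.0 N = 247.1 kN

247.1 kN


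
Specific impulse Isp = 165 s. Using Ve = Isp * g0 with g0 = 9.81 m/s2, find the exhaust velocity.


Ve = Isp * g0 = 165 * 9.81 = 1618.7 m/s

1618.7 m/s


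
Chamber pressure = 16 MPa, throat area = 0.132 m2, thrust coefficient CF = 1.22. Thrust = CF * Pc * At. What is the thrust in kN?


F = 1.22 * 16e6 * 0.132 = 2.5766e+06 N = 2576.6 kN

2576.6 kN


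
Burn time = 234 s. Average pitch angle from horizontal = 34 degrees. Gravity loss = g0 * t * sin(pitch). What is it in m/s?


GL = 9.81 * 234 * sin(34 deg) = 1284 m/s

1284 m/s


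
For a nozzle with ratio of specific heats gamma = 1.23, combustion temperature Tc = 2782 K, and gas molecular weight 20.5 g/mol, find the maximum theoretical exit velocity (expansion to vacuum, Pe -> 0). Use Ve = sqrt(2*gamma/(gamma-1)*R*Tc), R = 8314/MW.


R = 8314 / 20.5 = 405.56 J/(kg.K)
Ve = sqrt(2 * 1.23 / (1.23 - 1) * 405.56 * 2782) = 3474 m/s

3474 m/s


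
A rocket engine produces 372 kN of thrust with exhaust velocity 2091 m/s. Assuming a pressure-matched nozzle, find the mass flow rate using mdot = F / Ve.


mdot = F / Ve = 372000 / 2091 = 177.9 kg/s

177.9 kg/s


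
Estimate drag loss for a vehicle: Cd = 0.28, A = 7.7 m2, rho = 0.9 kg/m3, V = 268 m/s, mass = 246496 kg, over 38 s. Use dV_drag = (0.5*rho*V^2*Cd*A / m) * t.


D = 0.5 * 0.9 * 268^2 * 0.28 * 7.7 = 69683.64 N
a = 69683.64 / 246496 = 0.2827 m/s2
dV = 0.2827 * 38 = 10.7 m/s

10.7 m/s


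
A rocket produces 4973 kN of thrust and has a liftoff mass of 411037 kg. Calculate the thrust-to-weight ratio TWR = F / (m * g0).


TWR = 4973000 / (411037 * 9.81) = 1.23

1.23


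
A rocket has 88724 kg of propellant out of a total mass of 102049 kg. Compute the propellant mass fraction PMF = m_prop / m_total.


PMF = 88724 / 102049 = 0.869

0.869


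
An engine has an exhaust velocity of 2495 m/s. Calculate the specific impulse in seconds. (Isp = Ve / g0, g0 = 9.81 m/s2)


Isp = Ve / g0 = 2495 / 9.81 = 254.3 s

254.3 s


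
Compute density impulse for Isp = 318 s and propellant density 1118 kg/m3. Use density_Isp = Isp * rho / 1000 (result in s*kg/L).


rho*Isp = 318 * 1118 / 1000 = 356 s*kg/L

356 s*kg/L


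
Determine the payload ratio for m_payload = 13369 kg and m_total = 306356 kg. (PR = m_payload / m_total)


PR = 13369 / 306356 = 0.0436

0.0436


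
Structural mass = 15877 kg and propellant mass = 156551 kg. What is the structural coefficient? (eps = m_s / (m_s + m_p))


eps = 15877 / (15877 + 156551) = 0.0921

0.0921


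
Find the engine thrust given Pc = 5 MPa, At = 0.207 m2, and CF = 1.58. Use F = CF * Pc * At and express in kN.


F = 1.58 * 5e6 * 0.207 = 1.6353e+06 N = 1635.3 kN

1635.3 kN


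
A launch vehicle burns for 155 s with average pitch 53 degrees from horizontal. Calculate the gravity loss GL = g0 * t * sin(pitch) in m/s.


GL = 9.81 * 155 * sin(53 deg) = 1214 m/s

1214 m/s


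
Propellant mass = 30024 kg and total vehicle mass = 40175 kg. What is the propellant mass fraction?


PMF = 30024 / 40175 = 0.747

0.747


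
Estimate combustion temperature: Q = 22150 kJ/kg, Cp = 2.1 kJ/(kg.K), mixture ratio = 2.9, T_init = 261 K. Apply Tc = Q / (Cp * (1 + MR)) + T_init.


Tc = 22150 / (2.1 * (1 + 2.9)) + 261 = 2966 K

2966 K


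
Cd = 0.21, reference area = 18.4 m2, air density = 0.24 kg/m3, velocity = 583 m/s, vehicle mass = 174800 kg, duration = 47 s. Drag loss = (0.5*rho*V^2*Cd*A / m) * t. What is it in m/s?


D = 0.5 * 0.24 * 583^2 * 0.21 * 18.4 = 157599.73 N
a = 157599.73 / 174800 = 0.9016 m/s2
dV = 0.9016 * 47 = 42.4 m/s

42.4 m/s


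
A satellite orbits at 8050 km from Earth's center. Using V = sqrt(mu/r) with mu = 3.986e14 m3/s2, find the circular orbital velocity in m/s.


V = sqrt(3.986e14 / 8050000) = 7037 m/s

7037 m/s


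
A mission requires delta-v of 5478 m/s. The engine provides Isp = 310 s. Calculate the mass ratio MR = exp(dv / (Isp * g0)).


Ve = 310 * 9.81 = 3041.1 m/s
MR = exp(5478 / 3041.1) = 6.058

6.058


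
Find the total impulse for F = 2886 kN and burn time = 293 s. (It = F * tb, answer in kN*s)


It = 2886 * 293 = 845598 kN*s

845598 kN*s


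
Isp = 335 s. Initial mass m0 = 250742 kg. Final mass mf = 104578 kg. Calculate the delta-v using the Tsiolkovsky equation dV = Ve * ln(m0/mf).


Ve = 335 * 9.81 = 3286.35 m/s
dV = 3286.35 * ln(250742/104578) = 2874 m/s

2874 m/s


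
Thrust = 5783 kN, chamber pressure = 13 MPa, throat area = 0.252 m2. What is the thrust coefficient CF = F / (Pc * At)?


CF = 5783000 / (13e6 * 0.252) = 1.77

1.77


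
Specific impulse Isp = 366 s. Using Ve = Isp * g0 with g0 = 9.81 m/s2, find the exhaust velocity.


Ve = Isp * g0 = 366 * 9.81 = 3590.5 m/s

3590.5 m/s


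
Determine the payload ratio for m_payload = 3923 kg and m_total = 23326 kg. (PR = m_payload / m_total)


PR = 3923 / 23326 = 0.1682

0.1682


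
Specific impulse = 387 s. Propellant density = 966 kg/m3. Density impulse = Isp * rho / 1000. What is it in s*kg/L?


rho*Isp = 387 * 966 / 1000 = 374 s*kg/L

374 s*kg/L


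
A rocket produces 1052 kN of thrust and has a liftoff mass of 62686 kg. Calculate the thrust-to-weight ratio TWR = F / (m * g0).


TWR = 1052000 / (62686 * 9.81) = 1.71

1.71


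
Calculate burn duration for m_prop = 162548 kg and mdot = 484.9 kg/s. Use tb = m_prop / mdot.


tb = 162548 / 484.9 = 335.2 s

335.2 s


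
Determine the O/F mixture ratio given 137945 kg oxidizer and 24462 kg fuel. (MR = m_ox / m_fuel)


MR = 137945 / 24462 = 5.64

5.64


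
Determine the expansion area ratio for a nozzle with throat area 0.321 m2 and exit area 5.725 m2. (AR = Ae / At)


AR = 5.725 / 0.321 = 17.8

17.8


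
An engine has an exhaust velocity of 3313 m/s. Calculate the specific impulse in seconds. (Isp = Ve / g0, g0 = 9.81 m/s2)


Isp = Ve / g0 = 3313 / 9.81 = 337.7 s

337.7 s


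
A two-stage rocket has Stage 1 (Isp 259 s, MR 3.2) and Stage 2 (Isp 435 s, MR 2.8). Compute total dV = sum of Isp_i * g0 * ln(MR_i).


dV1 = 259 * 9.81 * ln(3.2) = 2955.3 m/s
dV2 = 435 * 9.81 * ln(2.8) = 4393.7 m/s
Total dV = 2955.3 + 4393.7 = 7349.0 m/s ~ 7349 m/s

7349 m/s


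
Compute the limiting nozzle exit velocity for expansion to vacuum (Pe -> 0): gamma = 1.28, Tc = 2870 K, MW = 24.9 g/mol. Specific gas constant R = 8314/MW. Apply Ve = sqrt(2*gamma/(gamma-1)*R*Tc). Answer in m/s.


R = 8314 / 24.9 = 333.9 J/(kg.K)
Ve = sqrt(2 * 1.28 / (1.28 - 1) * 333.9 * 2870) = 2960 m/s

2960 m/s


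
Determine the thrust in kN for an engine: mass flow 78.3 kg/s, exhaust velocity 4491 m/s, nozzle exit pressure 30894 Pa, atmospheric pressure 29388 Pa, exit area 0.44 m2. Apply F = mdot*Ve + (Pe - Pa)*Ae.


F = 78.3 * 4491 + (30894 - 29388) * 0.44 = 352308.0 N = 352.3 kN

352.3 kN


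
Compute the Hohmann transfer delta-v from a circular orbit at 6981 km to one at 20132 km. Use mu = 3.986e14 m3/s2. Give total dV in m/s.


V1 = sqrt(mu/r1) = 7556.31 m/s
dV1 = V1*(sqrt(2*r2/(r1+r2)) - 1) = 1651.99 m/s
V2 = sqrt(mu/r2) = 4449.64 m/s
dV2 = V2*(1 - sqrt(2*r1/(r1+r2))) = 1256.56 m/s
Total dV = 2909 m/s

2909 m/s


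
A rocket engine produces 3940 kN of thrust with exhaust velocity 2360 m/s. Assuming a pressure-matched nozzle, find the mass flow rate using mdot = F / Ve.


mdot = F / Ve = 3940000 / 2360 = 1669.5 kg/s

1669.5 kg/s


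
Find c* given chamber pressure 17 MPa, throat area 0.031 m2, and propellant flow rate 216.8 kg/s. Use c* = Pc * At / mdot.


c* = 17e6 * 0.031 / 216.8 = 2431 m/s

2431 m/s


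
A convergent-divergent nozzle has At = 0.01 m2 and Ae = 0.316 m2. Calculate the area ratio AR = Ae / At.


AR = 0.316 / 0.01 = 31.6

31.6


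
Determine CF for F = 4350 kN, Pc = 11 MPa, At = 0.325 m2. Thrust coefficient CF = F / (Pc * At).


CF = 4350000 / (11e6 * 0.325) = 1.22

1.22
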